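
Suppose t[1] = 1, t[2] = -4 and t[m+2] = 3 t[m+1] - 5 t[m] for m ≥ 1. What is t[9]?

t[3] = 3*(-4) - 5*1 = -17
t[4] = 3*(-17) - 5*(-4) = -31
t[5] = 3*(-31) - 5*(-17) = -8
t[6] = 3*(-8) - 5*(-31) = 131
t[7] = 3*131 - 5*(-8) = 433
t[8] = 3*433 - 5*131 = 644
t[9] = 3*644 - 5*433 = -233

-233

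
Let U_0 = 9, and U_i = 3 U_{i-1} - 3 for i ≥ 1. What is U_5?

U_1 = 3*9 - 3 = 24
U_2 = 3*24 - 3 = 69
U_3 = 3*69 - 3 = 204
U_4 = 3*204 - 3 = 609
U_5 = 3*609 - 3 = 1824

1824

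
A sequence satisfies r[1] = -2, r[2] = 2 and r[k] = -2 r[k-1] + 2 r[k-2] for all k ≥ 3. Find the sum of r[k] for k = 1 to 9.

-2276

r[3] = -2·2 + 2·(-2) = -8
r[4] = -2·(-8) + 2·2 = 20
r[5] = -2·20 + 2·(-8) = -56
r[6] = -2·(-56) + 2·20 = 152
r[7] = -2·152 + 2·(-56) = -416
r[8] = -2·(-416) + 2·152 = 1136
r[9] = -2·1136 + 2·(-416) = -3104
Sum = (-2) + 2 + (-8) + 20 + (-56) + 152 + (-416) + 1136 + (-3104) = -2276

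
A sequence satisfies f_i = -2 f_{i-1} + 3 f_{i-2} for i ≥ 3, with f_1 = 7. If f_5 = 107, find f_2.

Let f_2 = y.
f_3 = 21 - 2y
f_4 = -42 + 7y
f_5 = 147 - 20y
So 147 - 20y = 107, giving y = 2.

2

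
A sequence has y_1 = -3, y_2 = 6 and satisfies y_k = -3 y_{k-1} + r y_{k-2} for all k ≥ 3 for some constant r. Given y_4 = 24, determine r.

-2

y_3 = -18 - 3r
y_4 = 54 + 15r
So 54 + 15r = 24, giving r = -2.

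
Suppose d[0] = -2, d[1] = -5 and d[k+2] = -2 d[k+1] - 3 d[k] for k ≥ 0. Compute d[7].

d[2] = -2(-5) - 3(-2) = 16
d[3] = -2(16) - 3(-5) = -17
d[4] = -2(-17) - 3(16) = -14
d[5] = -2(-14) - 3(-17) = 79
d[6] = -2(79) - 3(-14) = -116
d[7] = -2(-116) - 3(79) = -5

-5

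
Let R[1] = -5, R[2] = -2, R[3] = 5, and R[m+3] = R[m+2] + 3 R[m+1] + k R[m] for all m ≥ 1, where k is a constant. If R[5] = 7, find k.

1

R[4] = -1 - 5k
R[5] = 14 - 7k
So 14 - 7k = 7, giving k = 1.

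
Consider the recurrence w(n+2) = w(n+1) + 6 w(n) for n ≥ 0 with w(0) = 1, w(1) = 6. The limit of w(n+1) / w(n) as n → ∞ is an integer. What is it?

3

The characteristic equation is r^2 - r - 6 = 0, which factors as (r - 3)(r + 2) = 0.
So the roots are 3 and -2. Since |3| > |-2| and the coefficient of 3^n is non-zero, the ratio tends to 3.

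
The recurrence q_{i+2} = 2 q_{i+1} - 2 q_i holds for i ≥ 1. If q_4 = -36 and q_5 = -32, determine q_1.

Rearranging, q_{i-2} = (q_i - 2 q_{i-1}) / -2.
q_3 = (-32 - 2·(-36)) / -2 = 40/-2 = -20
q_2 = (-36 - 2·(-20)) / -2 = 4/-2 = -2
q_1 = (-20 - 2·(-2)) / -2 = -16/-2 = 8

8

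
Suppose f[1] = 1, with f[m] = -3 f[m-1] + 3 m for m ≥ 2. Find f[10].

f[2] = -3·1 + 6 = 3
f[3] = -3·3 + 9 = 0
f[4] = -3·0 + 12 = 12
f[5] = -3·12 + 15 = -21
f[6] = -3·(-21) + 18 = 81
f[7] = -3·81 + 21 = -222
f[8] = -3·(-222) + 24 = 690
f[9] = -3·690 + 27 = -2043
f[10] = -3·(-2043) + 30 = 6159

6159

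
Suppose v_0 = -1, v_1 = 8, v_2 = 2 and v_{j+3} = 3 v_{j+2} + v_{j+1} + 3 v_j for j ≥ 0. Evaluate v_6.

674

v_3 = 3*2 + 8 + 3*(-1) = 11
v_4 = 3*11 + 2 + 3*8 = 59
v_5 = 3*59 + 11 + 3*2 = 194
v_6 = 3*194 + 59 + 3*11 = 674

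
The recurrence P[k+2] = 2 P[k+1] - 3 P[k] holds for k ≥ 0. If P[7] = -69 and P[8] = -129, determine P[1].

Rearranging, P[k-2] = (P[k] - 2 P[k-1]) / -3.
P[6] = (-129 - 2·(-69)) / -3 = 9/-3 = -3
P[5] = (-69 - 2·(-3)) / -3 = -63/-3 = 21
P[4] = (-3 - 2·21) / -3 = -45/-3 = 15
P[3] = (21 - 2·15) / -3 = -9/-3 = 3
P[2] = (15 - 2·3) / -3 = 9/-3 = -3
P[1] = (3 - 2·(-3)) / -3 = 9/-3 = -3

-3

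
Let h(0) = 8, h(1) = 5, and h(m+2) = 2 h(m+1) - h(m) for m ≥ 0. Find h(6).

h(2) = 2(5) - 8 = 2
h(3) = 2(2) - 5 = -1
h(4) = 2(-1) - 2 = -4
h(5) = 2(-4) - (-1) = -7
h(6) = 2(-7) - (-4) = -10

-10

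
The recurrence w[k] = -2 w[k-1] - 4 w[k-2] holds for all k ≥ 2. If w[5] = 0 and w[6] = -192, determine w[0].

-3

Rearranging, w[k-2] = (w[k] + 2 w[k-1]) / -4.
w[4] = (-192 + 2(0)) / -4 = -192/-4 = 48
w[3] = (0 + 2(48)) / -4 = 96/-4 = -24
w[2] = (48 + 2(-24)) / -4 = 0/-4 = 0
w[1] = (-24 + 2(0)) / -4 = -24/-4 = 6
w[0] = (0 + 2(6)) / -4 = 12/-4 = -3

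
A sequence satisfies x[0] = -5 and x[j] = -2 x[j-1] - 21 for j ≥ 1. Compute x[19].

-1048583

The fixed point is -21/(1 + 2) = -7, so x[j] + 7 = -2(x[j-1] + 7).
Hence x[j] = 2·(-2)^j - 7.
x[19] = 2·(-2)^{19} - 7 = 2·-524288 - 7 = -1048583.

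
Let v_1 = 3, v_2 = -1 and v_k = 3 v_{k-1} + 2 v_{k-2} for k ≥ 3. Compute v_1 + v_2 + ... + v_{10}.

v_3 = 3·(-1) + 2·3 = 3
v_4 = 3·3 + 2·(-1) = 7
v_5 = 3·7 + 2·3 = 27
v_6 = 3·27 + 2·7 = 95
v_7 = 3·95 + 2·27 = 339
v_8 = 3·339 + 2·95 = 1207
v_9 = 3·1207 + 2·339 = 4299
v_{10} = 3·4299 + 2·1207 = 15311
Sum = 3 + (-1) + 3 + 7 + 27 + 95 + 339 + 1207 + 4299 + 15311 = 21290

21290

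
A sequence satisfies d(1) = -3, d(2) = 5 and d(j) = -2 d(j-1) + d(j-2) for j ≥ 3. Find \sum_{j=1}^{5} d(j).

d(3) = -2·5 + (-3) = -13
d(4) = -2·(-13) + 5 = 31
d(5) = -2·31 + (-13) = -75
Sum = (-3) + 5 + (-13) + 31 + (-75) = -55

-55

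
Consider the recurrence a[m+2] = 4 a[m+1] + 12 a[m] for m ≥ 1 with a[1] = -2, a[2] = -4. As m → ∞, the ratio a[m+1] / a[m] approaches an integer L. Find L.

6

The characteristic equation is r^2 - 4r - 12 = 0, which factors as (r - 6)(r + 2) = 0.
So the roots are 6 and -2. Since |6| > |-2| and the coefficient of 6^m is non-zero, the ratio tends to 6.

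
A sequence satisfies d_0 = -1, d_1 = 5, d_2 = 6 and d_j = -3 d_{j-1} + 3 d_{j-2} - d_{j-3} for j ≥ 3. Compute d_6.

266

d_3 = -3(6) + 3(5) - (-1) = -2
d_4 = -3(-2) + 3(6) - 5 = 19
d_5 = -3(19) + 3(-2) - 6 = -69
d_6 = -3(-69) + 3(19) - (-2) = 266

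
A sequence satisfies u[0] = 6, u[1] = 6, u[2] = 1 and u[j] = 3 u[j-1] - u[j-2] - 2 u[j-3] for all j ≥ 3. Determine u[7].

-908

u[3] = 3(1) - 6 - 2(6) = -15
u[4] = 3(-15) - 1 - 2(6) = -58
u[5] = 3(-58) - (-15) - 2(1) = -161
u[6] = 3(-161) - (-58) - 2(-15) = -395
u[7] = 3(-395) - (-161) - 2(-58) = -908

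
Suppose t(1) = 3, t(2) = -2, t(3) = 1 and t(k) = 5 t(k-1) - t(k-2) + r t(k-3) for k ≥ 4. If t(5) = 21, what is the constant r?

-1

t(4) = 7 + 3r
t(5) = 34 + 13r
So 34 + 13r = 21, giving r = -1.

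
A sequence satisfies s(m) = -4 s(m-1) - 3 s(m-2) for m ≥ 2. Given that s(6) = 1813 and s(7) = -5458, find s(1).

Rearranging, s(m-2) = (s(m) + 4 s(m-1)) / -3.
s(5) = (-5458 + 4(1813)) / -3 = 1794/-3 = -598
s(4) = (1813 + 4(-598)) / -3 = -579/-3 = 193
s(3) = (-598 + 4(193)) / -3 = 174/-3 = -58
s(2) = (193 + 4(-58)) / -3 = -39/-3 = 13
s(1) = (-58 + 4(13)) / -3 = -6/-3 = 2

2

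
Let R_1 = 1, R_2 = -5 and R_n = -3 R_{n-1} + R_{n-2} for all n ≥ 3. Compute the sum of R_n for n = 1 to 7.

R_3 = -3(-5) + 1 = 16
R_4 = -3(16) + (-5) = -53
R_5 = -3(-53) + 16 = 175
R_6 = -3(175) + (-53) = -578
R_7 = -3(-578) + 175 = 1909
Sum = 1 + (-5) + 16 + (-53) + 175 + (-578) + 1909 = 1465

1465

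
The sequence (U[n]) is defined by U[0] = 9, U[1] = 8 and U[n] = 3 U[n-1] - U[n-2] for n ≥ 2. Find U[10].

U[2] = 3*8 - 9 = 15
U[3] = 3*15 - 8 = 37
U[4] = 3*37 - 15 = 96
U[5] = 3*96 - 37 = 251
U[6] = 3*251 - 96 = 657
U[7] = 3*657 - 251 = 1720
U[8] = 3*1720 - 657 = 4503
U[9] = 3*4503 - 1720 = 11789
U[10] = 3*11789 - 4503 = 30864

30864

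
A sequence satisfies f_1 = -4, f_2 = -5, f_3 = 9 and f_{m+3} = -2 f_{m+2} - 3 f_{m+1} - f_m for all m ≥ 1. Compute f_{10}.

f_4 = -2·9 - 3·(-5) - (-4) = 1
f_5 = -2·1 - 3·9 - (-5) = -24
f_6 = -2·(-24) - 3·1 - 9 = 36
f_7 = -2·36 - 3·(-24) - 1 = -1
f_8 = -2·(-1) - 3·36 - (-24) = -82
f_9 = -2·(-82) - 3·(-1) - 36 = 131
f_{10} = -2·131 - 3·(-82) - (-1) = -15

-15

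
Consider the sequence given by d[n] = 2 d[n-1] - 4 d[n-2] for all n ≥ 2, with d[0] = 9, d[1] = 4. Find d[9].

d[2] = 2*4 - 4*9 = -28
d[3] = 2*(-28) - 4*4 = -72
d[4] = 2*(-72) - 4*(-28) = -32
d[5] = 2*(-32) - 4*(-72) = 224
d[6] = 2*224 - 4*(-32) = 576
d[7] = 2*576 - 4*224 = 256
d[8] = 2*256 - 4*576 = -1792
d[9] = 2*(-1792) - 4*256 = -4608

-4608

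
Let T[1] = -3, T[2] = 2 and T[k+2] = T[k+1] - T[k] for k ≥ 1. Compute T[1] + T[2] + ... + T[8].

T[3] = 2 - (-3) = 5
T[4] = 5 - 2 = 3
T[5] = 3 - 5 = -2
T[6] = (-2) - 3 = -5
T[7] = (-5) - (-2) = -3
T[8] = (-3) - (-5) = 2
Sum = (-3) + 2 + 5 + 3 + (-2) + (-5) + (-3) + 2 = -1

-1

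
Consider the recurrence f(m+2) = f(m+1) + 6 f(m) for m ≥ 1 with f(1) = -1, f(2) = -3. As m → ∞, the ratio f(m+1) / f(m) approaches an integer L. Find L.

The characteristic equation is r^2 - r - 6 = 0, which factors as (r - 3)(r + 2) = 0.
So the roots are 3 and -2. Since |3| > |-2| and the coefficient of 3^m is non-zero, the ratio tends to 3.

3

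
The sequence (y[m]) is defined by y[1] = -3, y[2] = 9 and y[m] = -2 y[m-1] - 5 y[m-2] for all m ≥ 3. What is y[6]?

y[3] = -2(9) - 5(-3) = -3
y[4] = -2(-3) - 5(9) = -39
y[5] = -2(-39) - 5(-3) = 93
y[6] = -2(93) - 5(-39) = 9

9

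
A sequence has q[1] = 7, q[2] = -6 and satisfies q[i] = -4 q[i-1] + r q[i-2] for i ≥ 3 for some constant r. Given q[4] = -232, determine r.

4

q[3] = 24 + 7r
q[4] = -96 - 34r
So -96 - 34r = -232, giving r = 4.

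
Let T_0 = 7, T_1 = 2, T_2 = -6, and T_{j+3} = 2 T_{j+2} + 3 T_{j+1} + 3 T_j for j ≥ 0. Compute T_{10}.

T_3 = 2*(-6) + 3*2 + 3*7 = 15
T_4 = 2*15 + 3*(-6) + 3*2 = 18
T_5 = 2*18 + 3*15 + 3*(-6) = 63
T_6 = 2*63 + 3*18 + 3*15 = 225
T_7 = 2*225 + 3*63 + 3*18 = 693
T_8 = 2*693 + 3*225 + 3*63 = 2250
T_9 = 2*2250 + 3*693 + 3*225 = 7254
T_{10} = 2*7254 + 3*2250 + 3*693 = 23337

23337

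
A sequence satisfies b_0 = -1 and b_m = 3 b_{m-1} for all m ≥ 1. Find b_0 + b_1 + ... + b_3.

b_1 = 3(-1) = -3
b_2 = 3(-3) = -9
b_3 = 3(-9) = -27
Sum = (-1) + (-3) + (-9) + (-27) = -40

-40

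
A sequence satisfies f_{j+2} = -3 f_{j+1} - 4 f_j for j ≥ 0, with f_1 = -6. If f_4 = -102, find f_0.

Let f_0 = y.
f_2 = 18 - 4y
f_3 = -30 + 12y
f_4 = 18 - 20y
So 18 - 20y = -102, giving y = 6.

6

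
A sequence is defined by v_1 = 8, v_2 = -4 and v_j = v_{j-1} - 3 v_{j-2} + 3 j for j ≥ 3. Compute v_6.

80

v_3 = (-4) - 3*8 + 9 = -19
v_4 = (-19) - 3*(-4) + 12 = 5
v_5 = 5 - 3*(-19) + 15 = 77
v_6 = 77 - 3*5 + 18 = 80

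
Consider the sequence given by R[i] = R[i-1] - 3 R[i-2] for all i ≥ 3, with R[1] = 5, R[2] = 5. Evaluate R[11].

R[3] = 5 - 3(5) = -10
R[4] = (-10) - 3(5) = -25
R[5] = (-25) - 3(-10) = 5
R[6] = 5 - 3(-25) = 80
R[7] = 80 - 3(5) = 65
R[8] = 65 - 3(80) = -175
R[9] = (-175) - 3(65) = -370
R[10] = (-370) - 3(-175) = 155
R[11] = 155 - 3(-370) = 1265

1265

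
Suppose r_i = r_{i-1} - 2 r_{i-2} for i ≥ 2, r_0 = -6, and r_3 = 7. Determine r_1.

5

Let r_1 = w.
r_2 = 12 + w
r_3 = 12 - w
So 12 - w = 7, giving w = 5.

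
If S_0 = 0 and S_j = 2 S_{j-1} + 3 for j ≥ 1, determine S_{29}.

1610612733

The fixed point is 3/(1 - 2) = -3, so S_j + 3 = 2(S_{j-1} + 3).
Hence S_j = 3·2^j - 3.
S_{29} = 3·2^{29} - 3 = 3·536870912 - 3 = 1610612733.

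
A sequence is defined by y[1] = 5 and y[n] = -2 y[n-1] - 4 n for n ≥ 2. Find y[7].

y[2] = -2·5 - 8 = -18
y[3] = -2·(-18) - 12 = 24
y[4] = -2·24 - 16 = -64
y[5] = -2·(-64) - 20 = 108
y[6] = -2·108 - 24 = -240
y[7] = -2·(-240) - 28 = 452

452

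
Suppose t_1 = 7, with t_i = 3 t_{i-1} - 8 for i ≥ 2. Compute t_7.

2191

t_2 = 3*7 - 8 = 13
t_3 = 3*13 - 8 = 31
t_4 = 3*31 - 8 = 85
t_5 = 3*85 - 8 = 247
t_6 = 3*247 - 8 = 733
t_7 = 3*733 - 8 = 2191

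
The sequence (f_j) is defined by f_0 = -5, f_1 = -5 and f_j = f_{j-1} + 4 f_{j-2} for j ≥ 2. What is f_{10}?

-37945

f_2 = (-5) + 4·(-5) = -25
f_3 = (-25) + 4·(-5) = -45
f_4 = (-45) + 4·(-25) = -145
f_5 = (-145) + 4·(-45) = -325
f_6 = (-325) + 4·(-145) = -905
f_7 = (-905) + 4·(-325) = -2205
f_8 = (-2205) + 4·(-905) = -5825
f_9 = (-5825) + 4·(-2205) = -14645
f_{10} = (-14645) + 4·(-5825) = -37945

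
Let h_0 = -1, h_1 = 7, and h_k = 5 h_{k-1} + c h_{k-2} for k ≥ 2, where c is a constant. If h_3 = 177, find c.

1

h_2 = 35 - c
h_3 = 175 + 2c
So 175 + 2c = 177, giving c = 1.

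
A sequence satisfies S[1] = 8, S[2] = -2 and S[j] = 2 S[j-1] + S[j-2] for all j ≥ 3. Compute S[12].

7542

S[3] = 2(-2) + 8 = 4
S[4] = 2(4) + (-2) = 6
S[5] = 2(6) + 4 = 16
S[6] = 2(16) + 6 = 38
S[7] = 2(38) + 16 = 92
S[8] = 2(92) + 38 = 222
S[9] = 2(222) + 92 = 536
S[10] = 2(536) + 222 = 1294
S[11] = 2(1294) + 536 = 3124
S[12] = 2(3124) + 1294 = 7542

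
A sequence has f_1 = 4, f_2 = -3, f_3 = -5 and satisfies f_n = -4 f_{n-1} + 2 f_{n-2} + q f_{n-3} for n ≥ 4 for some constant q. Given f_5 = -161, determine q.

f_4 = 14 + 4q
f_5 = -66 - 19q
So -66 - 19q = -161, giving q = 5.

5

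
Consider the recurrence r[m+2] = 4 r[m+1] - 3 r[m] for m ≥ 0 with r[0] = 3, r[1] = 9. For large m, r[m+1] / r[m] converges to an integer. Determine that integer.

3

The characteristic equation is r^2 - 4r + 3 = 0, which factors as (r - 3)(r - 1) = 0.
So the roots are 3 and 1. Since |3| > |1| and the coefficient of 3^m is non-zero, the ratio tends to 3.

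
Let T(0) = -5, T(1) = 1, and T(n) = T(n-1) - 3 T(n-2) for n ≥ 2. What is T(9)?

-599

T(2) = 1 - 3·(-5) = 16
T(3) = 16 - 3·1 = 13
T(4) = 13 - 3·16 = -35
T(5) = (-35) - 3·13 = -74
T(6) = (-74) - 3·(-35) = 31
T(7) = 31 - 3·(-74) = 253
T(8) = 253 - 3·31 = 160
T(9) = 160 - 3·253 = -599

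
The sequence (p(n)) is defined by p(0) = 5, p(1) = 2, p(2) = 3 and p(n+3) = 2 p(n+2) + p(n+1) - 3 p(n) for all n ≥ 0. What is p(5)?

p(3) = 2(3) + 2 - 3(5) = -7
p(4) = 2(-7) + 3 - 3(2) = -17
p(5) = 2(-17) + (-7) - 3(3) = -50

-50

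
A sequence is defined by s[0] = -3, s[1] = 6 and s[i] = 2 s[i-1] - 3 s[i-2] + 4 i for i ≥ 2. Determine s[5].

-70

s[2] = 2·6 - 3·(-3) + 8 = 29
s[3] = 2·29 - 3·6 + 12 = 52
s[4] = 2·52 - 3·29 + 16 = 33
s[5] = 2·33 - 3·52 + 20 = -70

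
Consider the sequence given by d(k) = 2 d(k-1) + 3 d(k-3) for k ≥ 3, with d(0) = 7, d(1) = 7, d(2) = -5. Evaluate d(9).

2867

d(3) = 2·(-5) + 3·7 = 11
d(4) = 2·11 + 3·7 = 43
d(5) = 2·43 + 3·(-5) = 71
d(6) = 2·71 + 3·11 = 175
d(7) = 2·175 + 3·43 = 479
d(8) = 2·479 + 3·71 = 1171
d(9) = 2·1171 + 3·175 = 2867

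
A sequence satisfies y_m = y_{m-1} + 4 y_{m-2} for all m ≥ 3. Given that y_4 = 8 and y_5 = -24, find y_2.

Rearranging, y_{m-2} = (y_m - y_{m-1}) / 4.
y_3 = (-24 - 8) / 4 = -32/4 = -8
y_2 = (8 - (-8)) / 4 = 16/4 = 4

4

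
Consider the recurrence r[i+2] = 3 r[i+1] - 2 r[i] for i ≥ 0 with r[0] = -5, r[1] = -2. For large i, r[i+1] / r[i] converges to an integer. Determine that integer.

2

The characteristic equation is r^2 - 3r + 2 = 0, which factors as (r - 2)(r - 1) = 0.
So the roots are 2 and 1. Since |2| > |1| and the coefficient of 2^i is non-zero, the ratio tends to 2.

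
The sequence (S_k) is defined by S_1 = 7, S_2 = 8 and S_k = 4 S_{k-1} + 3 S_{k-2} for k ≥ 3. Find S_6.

5120

S_3 = 4·8 + 3·7 = 53
S_4 = 4·53 + 3·8 = 236
S_5 = 4·236 + 3·53 = 1103
S_6 = 4·1103 + 3·236 = 5120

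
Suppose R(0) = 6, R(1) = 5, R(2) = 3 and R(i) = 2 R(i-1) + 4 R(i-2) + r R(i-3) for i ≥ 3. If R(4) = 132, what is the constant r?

R(3) = 26 + 6r
R(4) = 64 + 17r
So 64 + 17r = 132, giving r = 4.

4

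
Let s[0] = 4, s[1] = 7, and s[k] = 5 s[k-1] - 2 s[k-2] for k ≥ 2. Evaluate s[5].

s[2] = 5·7 - 2·4 = 27
s[3] = 5·27 - 2·7 = 121
s[4] = 5·121 - 2·27 = 551
s[5] = 5·551 - 2·121 = 2513

2513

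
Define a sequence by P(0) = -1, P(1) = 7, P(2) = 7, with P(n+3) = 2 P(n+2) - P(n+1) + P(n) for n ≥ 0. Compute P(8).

131

P(3) = 2(7) - 7 + (-1) = 6
P(4) = 2(6) - 7 + 7 = 12
P(5) = 2(12) - 6 + 7 = 25
P(6) = 2(25) - 12 + 6 = 44
P(7) = 2(44) - 25 + 12 = 75
P(8) = 2(75) - 44 + 25 = 131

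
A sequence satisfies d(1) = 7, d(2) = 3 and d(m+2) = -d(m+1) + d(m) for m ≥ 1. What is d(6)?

d(3) = -3 + 7 = 4
d(4) = -4 + 3 = -1
d(5) = -(-1) + 4 = 5
d(6) = -5 + (-1) = -6

-6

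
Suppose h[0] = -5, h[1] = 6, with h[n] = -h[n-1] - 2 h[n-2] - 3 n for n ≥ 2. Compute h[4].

11

h[2] = -6 - 2·(-5) - 6 = -2
h[3] = -(-2) - 2·6 - 9 = -19
h[4] = -(-19) - 2·(-2) - 12 = 11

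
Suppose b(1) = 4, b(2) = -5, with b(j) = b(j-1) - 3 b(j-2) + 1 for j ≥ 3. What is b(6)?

50

b(3) = (-5) - 3·4 + 1 = -16
b(4) = (-16) - 3·(-5) + 1 = 0
b(5) = 0 - 3·(-16) + 1 = 49
b(6) = 49 - 3·0 + 1 = 50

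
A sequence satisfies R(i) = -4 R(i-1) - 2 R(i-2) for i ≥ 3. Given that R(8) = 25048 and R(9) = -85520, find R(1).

Rearranging, R(i-2) = (R(i) + 4 R(i-1)) / -2.
R(7) = (-85520 + 4*25048) / -2 = 14672/-2 = -7336
R(6) = (25048 + 4*(-7336)) / -2 = -4296/-2 = 2148
R(5) = (-7336 + 4*2148) / -2 = 1256/-2 = -628
R(4) = (2148 + 4*(-628)) / -2 = -364/-2 = 182
R(3) = (-628 + 4*182) / -2 = 100/-2 = -50
R(2) = (182 + 4*(-50)) / -2 = -18/-2 = 9
R(1) = (-50 + 4*9) / -2 = -14/-2 = 7

7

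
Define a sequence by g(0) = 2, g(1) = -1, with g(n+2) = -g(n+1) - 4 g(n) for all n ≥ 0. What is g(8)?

g(2) = -(-1) - 4·2 = -7
g(3) = -(-7) - 4·(-1) = 11
g(4) = -11 - 4·(-7) = 17
g(5) = -17 - 4·11 = -61
g(6) = -(-61) - 4·17 = -7
g(7) = -(-7) - 4·(-61) = 251
g(8) = -251 - 4·(-7) = -223

-223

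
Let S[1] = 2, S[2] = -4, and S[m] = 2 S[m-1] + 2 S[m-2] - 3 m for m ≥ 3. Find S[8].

S[3] = 2(-4) + 2(2) - 9 = -13
S[4] = 2(-13) + 2(-4) - 12 = -46
S[5] = 2(-46) + 2(-13) - 15 = -133
S[6] = 2(-133) + 2(-46) - 18 = -376
S[7] = 2(-376) + 2(-133) - 21 = -1039
S[8] = 2(-1039) + 2(-376) - 24 = -2854

-2854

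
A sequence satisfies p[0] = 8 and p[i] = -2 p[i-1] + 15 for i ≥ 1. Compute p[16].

196613

The fixed point is 15/(1 + 2) = 5, so p[i] - 5 = -2(p[i-1] - 5).
Hence p[i] = 3·(-2)^i + 5.
p[16] = 3·(-2)^{16} + 5 = 3·65536 + 5 = 196613.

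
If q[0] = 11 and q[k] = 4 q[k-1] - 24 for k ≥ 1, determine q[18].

206158430216

The fixed point is -24/(1 - 4) = 8, so q[k] - 8 = 4(q[k-1] - 8).
Hence q[k] = 3·4^k + 8.
q[18] = 3·4^{18} + 8 = 3·68719476736 + 8 = 206158430216.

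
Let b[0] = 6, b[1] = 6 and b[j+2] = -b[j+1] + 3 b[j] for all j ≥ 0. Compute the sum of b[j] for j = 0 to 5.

b[2] = -6 + 3·6 = 12
b[3] = -12 + 3·6 = 6
b[4] = -6 + 3·12 = 30
b[5] = -30 + 3·6 = -12
Sum = 6 + 6 + 12 + 6 + 30 + (-12) = 48

48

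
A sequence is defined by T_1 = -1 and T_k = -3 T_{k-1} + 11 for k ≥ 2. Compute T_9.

-24601

T_2 = -3(-1) + 11 = 14
T_3 = -3(14) + 11 = -31
T_4 = -3(-31) + 11 = 104
T_5 = -3(104) + 11 = -301
T_6 = -3(-301) + 11 = 914
T_7 = -3(914) + 11 = -2731
T_8 = -3(-2731) + 11 = 8204
T_9 = -3(8204) + 11 = -24601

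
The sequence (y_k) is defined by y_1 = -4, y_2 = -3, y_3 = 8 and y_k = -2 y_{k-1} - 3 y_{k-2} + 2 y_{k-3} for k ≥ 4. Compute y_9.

336

y_4 = -2·8 - 3·(-3) + 2·(-4) = -15
y_5 = -2·(-15) - 3·8 + 2·(-3) = 0
y_6 = -2·0 - 3·(-15) + 2·8 = 61
y_7 = -2·61 - 3·0 + 2·(-15) = -152
y_8 = -2·(-152) - 3·61 + 2·0 = 121
y_9 = -2·121 - 3·(-152) + 2·61 = 336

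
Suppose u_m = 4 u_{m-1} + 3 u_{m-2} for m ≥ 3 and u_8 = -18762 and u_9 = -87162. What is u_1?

Rearranging, u_{m-2} = (u_m - 4 u_{m-1}) / 3.
u_7 = (-87162 - 4*(-18762)) / 3 = -12114/3 = -4038
u_6 = (-18762 - 4*(-4038)) / 3 = -2610/3 = -870
u_5 = (-4038 - 4*(-870)) / 3 = -558/3 = -186
u_4 = (-870 - 4*(-186)) / 3 = -126/3 = -42
u_3 = (-186 - 4*(-42)) / 3 = -18/3 = -6
u_2 = (-42 - 4*(-6)) / 3 = -18/3 = -6
u_1 = (-6 - 4*(-6)) / 3 = 18/3 = 6

6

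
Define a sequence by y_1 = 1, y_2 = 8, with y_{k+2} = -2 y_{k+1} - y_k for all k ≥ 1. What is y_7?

-53

y_3 = -2·8 - 1 = -17
y_4 = -2·(-17) - 8 = 26
y_5 = -2·26 - (-17) = -35
y_6 = -2·(-35) - 26 = 44
y_7 = -2·44 - (-35) = -53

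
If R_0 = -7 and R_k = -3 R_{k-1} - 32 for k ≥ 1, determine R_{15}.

-14348915

The fixed point is -32/(1 + 3) = -8, so R_k + 8 = -3(R_{k-1} + 8).
Hence R_k = 1·(-3)^k - 8.
R_{15} = 1·(-3)^{15} - 8 = 1·-14348907 - 8 = -14348915.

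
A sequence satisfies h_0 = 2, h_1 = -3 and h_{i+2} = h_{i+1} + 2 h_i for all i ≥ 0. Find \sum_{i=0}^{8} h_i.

h_2 = (-3) + 2*2 = 1
h_3 = 1 + 2*(-3) = -5
h_4 = (-5) + 2*1 = -3
h_5 = (-3) + 2*(-5) = -13
h_6 = (-13) + 2*(-3) = -19
h_7 = (-19) + 2*(-13) = -45
h_8 = (-45) + 2*(-19) = -83
Sum = 2 + (-3) + 1 + (-5) + (-3) + (-13) + (-19) + (-45) + (-83) = -168

-168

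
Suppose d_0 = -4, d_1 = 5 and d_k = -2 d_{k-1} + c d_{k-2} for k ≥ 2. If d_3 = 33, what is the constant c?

d_2 = -10 - 4c
d_3 = 20 + 13c
So 20 + 13c = 33, giving c = 1.

1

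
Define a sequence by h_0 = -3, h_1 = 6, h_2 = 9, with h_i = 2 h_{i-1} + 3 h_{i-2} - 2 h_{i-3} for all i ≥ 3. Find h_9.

18666

h_3 = 2·9 + 3·6 - 2·(-3) = 42
h_4 = 2·42 + 3·9 - 2·6 = 99
h_5 = 2·99 + 3·42 - 2·9 = 306
h_6 = 2·306 + 3·99 - 2·42 = 825
h_7 = 2·825 + 3·306 - 2·99 = 2370
h_8 = 2·2370 + 3·825 - 2·306 = 6603
h_9 = 2·6603 + 3·2370 - 2·825 = 18666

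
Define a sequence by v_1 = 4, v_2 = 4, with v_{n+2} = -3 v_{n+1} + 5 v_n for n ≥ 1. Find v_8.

-3244

v_3 = -3(4) + 5(4) = 8
v_4 = -3(8) + 5(4) = -4
v_5 = -3(-4) + 5(8) = 52
v_6 = -3(52) + 5(-4) = -176
v_7 = -3(-176) + 5(52) = 788
v_8 = -3(788) + 5(-176) = -3244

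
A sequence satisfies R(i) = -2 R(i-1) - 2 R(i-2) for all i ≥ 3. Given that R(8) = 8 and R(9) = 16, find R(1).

1

Rearranging, R(i-2) = (R(i) + 2 R(i-1)) / -2.
R(7) = (16 + 2(8)) / -2 = 32/-2 = -16
R(6) = (8 + 2(-16)) / -2 = -24/-2 = 12
R(5) = (-16 + 2(12)) / -2 = 8/-2 = -4
R(4) = (12 + 2(-4)) / -2 = 4/-2 = -2
R(3) = (-4 + 2(-2)) / -2 = -8/-2 = 4
R(2) = (-2 + 2(4)) / -2 = 6/-2 = -3
R(1) = (4 + 2(-3)) / -2 = -2/-2 = 1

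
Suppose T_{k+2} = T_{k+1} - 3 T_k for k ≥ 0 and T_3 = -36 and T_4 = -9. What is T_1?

Rearranging, T_{k-2} = (T_k - T_{k-1}) / -3.
T_2 = (-9 - (-36)) / -3 = 27/-3 = -9
T_1 = (-36 - (-9)) / -3 = -27/-3 = 9

9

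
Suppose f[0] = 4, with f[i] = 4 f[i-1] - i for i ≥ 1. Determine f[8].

233020

f[1] = 4*4 - 1 = 15
f[2] = 4*15 - 2 = 58
f[3] = 4*58 - 3 = 229
f[4] = 4*229 - 4 = 912
f[5] = 4*912 - 5 = 3643
f[6] = 4*3643 - 6 = 14566
f[7] = 4*14566 - 7 = 58257
f[8] = 4*58257 - 8 = 233020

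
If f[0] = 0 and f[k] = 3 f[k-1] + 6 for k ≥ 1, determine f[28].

The fixed point is 6/(1 - 3) = -3, so f[k] + 3 = 3(f[k-1] + 3).
Hence f[k] = 3·3^k - 3.
f[28] = 3·3^{28} - 3 = 3·22876792454961 - 3 = 68630377364880.

68630377364880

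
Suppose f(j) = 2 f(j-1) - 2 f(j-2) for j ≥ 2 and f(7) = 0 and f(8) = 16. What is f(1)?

2

Rearranging, f(j-2) = (f(j) - 2 f(j-1)) / -2.
f(6) = (16 - 2·0) / -2 = 16/-2 = -8
f(5) = (0 - 2·(-8)) / -2 = 16/-2 = -8
f(4) = (-8 - 2·(-8)) / -2 = 8/-2 = -4
f(3) = (-8 - 2·(-4)) / -2 = 0/-2 = 0
f(2) = (-4 - 2·0) / -2 = -4/-2 = 2
f(1) = (0 - 2·2) / -2 = -4/-2 = 2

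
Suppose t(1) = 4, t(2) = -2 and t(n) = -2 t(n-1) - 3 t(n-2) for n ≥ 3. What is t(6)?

t(3) = -2(-2) - 3(4) = -8
t(4) = -2(-8) - 3(-2) = 22
t(5) = -2(22) - 3(-8) = -20
t(6) = -2(-20) - 3(22) = -26

-26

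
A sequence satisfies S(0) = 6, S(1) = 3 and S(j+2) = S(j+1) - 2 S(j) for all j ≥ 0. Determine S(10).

S(2) = 3 - 2·6 = -9
S(3) = (-9) - 2·3 = -15
S(4) = (-15) - 2·(-9) = 3
S(5) = 3 - 2·(-15) = 33
S(6) = 33 - 2·3 = 27
S(7) = 27 - 2·33 = -39
S(8) = (-39) - 2·27 = -93
S(9) = (-93) - 2·(-39) = -15
S(10) = (-15) - 2·(-93) = 171

171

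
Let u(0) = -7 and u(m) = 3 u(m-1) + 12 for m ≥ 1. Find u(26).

-2541865828335

The fixed point is 12/(1 - 3) = -6, so u(m) + 6 = 3(u(m-1) + 6).
Hence u(m) = -1·3^m - 6.
u(26) = -1·3^{26} - 6 = -1·2541865828329 - 6 = -2541865828335.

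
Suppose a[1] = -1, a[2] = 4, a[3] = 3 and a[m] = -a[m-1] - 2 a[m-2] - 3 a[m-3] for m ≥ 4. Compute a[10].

55

a[4] = -3 - 2*4 - 3*(-1) = -8
a[5] = -(-8) - 2*3 - 3*4 = -10
a[6] = -(-10) - 2*(-8) - 3*3 = 17
a[7] = -17 - 2*(-10) - 3*(-8) = 27
a[8] = -27 - 2*17 - 3*(-10) = -31
a[9] = -(-31) - 2*27 - 3*17 = -74
a[10] = -(-74) - 2*(-31) - 3*27 = 55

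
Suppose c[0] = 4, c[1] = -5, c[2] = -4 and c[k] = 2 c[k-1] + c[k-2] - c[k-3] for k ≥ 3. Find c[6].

-174

c[3] = 2(-4) + (-5) - 4 = -17
c[4] = 2(-17) + (-4) - (-5) = -33
c[5] = 2(-33) + (-17) - (-4) = -79
c[6] = 2(-79) + (-33) - (-17) = -174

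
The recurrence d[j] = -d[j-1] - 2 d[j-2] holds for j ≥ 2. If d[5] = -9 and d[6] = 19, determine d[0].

Rearranging, d[j-2] = (d[j] + d[j-1]) / -2.
d[4] = (19 + (-9)) / -2 = 10/-2 = -5
d[3] = (-9 + (-5)) / -2 = -14/-2 = 7
d[2] = (-5 + 7) / -2 = 2/-2 = -1
d[1] = (7 + (-1)) / -2 = 6/-2 = -3
d[0] = (-1 + (-3)) / -2 = -4/-2 = 2

2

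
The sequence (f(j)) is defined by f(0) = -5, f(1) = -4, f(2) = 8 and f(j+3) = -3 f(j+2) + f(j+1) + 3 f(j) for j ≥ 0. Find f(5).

-394

f(3) = -3*8 + (-4) + 3*(-5) = -43
f(4) = -3*(-43) + 8 + 3*(-4) = 125
f(5) = -3*125 + (-43) + 3*8 = -394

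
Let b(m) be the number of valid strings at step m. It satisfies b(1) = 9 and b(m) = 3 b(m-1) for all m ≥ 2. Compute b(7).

6561

b(2) = 3*9 = 27
b(3) = 3*27 = 81
b(4) = 3*81 = 243
b(5) = 3*243 = 729
b(6) = 3*729 = 2187
b(7) = 3*2187 = 6561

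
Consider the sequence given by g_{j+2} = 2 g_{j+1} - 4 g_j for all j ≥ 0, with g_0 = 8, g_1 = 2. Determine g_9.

g_2 = 2(2) - 4(8) = -28
g_3 = 2(-28) - 4(2) = -64
g_4 = 2(-64) - 4(-28) = -16
g_5 = 2(-16) - 4(-64) = 224
g_6 = 2(224) - 4(-16) = 512
g_7 = 2(512) - 4(224) = 128
g_8 = 2(128) - 4(512) = -1792
g_9 = 2(-1792) - 4(128) = -4096

-4096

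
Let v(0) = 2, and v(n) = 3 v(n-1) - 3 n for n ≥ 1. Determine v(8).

-1626

v(1) = 3·2 - 3 = 3
v(2) = 3·3 - 6 = 3
v(3) = 3·3 - 9 = 0
v(4) = 3·0 - 12 = -12
v(5) = 3·(-12) - 15 = -51
v(6) = 3·(-51) - 18 = -171
v(7) = 3·(-171) - 21 = -534
v(8) = 3·(-534) - 24 = -1626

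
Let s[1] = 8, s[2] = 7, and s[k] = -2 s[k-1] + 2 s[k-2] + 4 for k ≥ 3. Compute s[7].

s[3] = -2*7 + 2*8 + 4 = 6
s[4] = -2*6 + 2*7 + 4 = 6
s[5] = -2*6 + 2*6 + 4 = 4
s[6] = -2*4 + 2*6 + 4 = 8
s[7] = -2*8 + 2*4 + 4 = -4

-4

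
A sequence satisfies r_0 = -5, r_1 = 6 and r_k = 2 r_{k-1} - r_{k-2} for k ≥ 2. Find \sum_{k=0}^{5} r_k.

r_2 = 2*6 - (-5) = 17
r_3 = 2*17 - 6 = 28
r_4 = 2*28 - 17 = 39
r_5 = 2*39 - 28 = 50
Sum = (-5) + 6 + 17 + 28 + 39 + 50 = 135

135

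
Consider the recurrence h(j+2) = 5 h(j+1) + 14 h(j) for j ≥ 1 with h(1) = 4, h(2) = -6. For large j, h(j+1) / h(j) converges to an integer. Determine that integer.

7

The characteristic equation is r^2 - 5r - 14 = 0, which factors as (r - 7)(r + 2) = 0.
So the roots are 7 and -2. Since |7| > |-2| and the coefficient of 7^j is non-zero, the ratio tends to 7.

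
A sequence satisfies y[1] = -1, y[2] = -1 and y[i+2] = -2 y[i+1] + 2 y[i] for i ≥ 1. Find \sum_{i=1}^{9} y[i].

172

y[3] = -2*(-1) + 2*(-1) = 0
y[4] = -2*0 + 2*(-1) = -2
y[5] = -2*(-2) + 2*0 = 4
y[6] = -2*4 + 2*(-2) = -12
y[7] = -2*(-12) + 2*4 = 32
y[8] = -2*32 + 2*(-12) = -88
y[9] = -2*(-88) + 2*32 = 240
Sum = (-1) + (-1) + 0 + (-2) + 4 + (-12) + 32 + (-88) + 240 = 172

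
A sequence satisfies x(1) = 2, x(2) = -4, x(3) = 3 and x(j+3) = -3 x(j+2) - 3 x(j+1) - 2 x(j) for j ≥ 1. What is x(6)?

x(4) = -3·3 - 3·(-4) - 2·2 = -1
x(5) = -3·(-1) - 3·3 - 2·(-4) = 2
x(6) = -3·2 - 3·(-1) - 2·3 = -9

-9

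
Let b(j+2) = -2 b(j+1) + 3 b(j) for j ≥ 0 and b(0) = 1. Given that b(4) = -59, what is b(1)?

4

Let b(1) = x.
b(2) = 3 - 2x
b(3) = -6 + 7x
b(4) = 21 - 20x
So 21 - 20x = -59, giving x = 4.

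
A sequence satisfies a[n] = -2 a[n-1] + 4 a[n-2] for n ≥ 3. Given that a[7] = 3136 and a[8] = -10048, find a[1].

9

Rearranging, a[n-2] = (a[n] + 2 a[n-1]) / 4.
a[6] = (-10048 + 2*3136) / 4 = -3776/4 = -944
a[5] = (3136 + 2*(-944)) / 4 = 1248/4 = 312
a[4] = (-944 + 2*312) / 4 = -320/4 = -80
a[3] = (312 + 2*(-80)) / 4 = 152/4 = 38
a[2] = (-80 + 2*38) / 4 = -4/4 = -1
a[1] = (38 + 2*(-1)) / 4 = 36/4 = 9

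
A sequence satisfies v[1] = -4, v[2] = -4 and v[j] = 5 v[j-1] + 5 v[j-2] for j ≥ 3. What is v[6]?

v[3] = 5(-4) + 5(-4) = -40
v[4] = 5(-40) + 5(-4) = -220
v[5] = 5(-220) + 5(-40) = -1300
v[6] = 5(-1300) + 5(-220) = -7600

-7600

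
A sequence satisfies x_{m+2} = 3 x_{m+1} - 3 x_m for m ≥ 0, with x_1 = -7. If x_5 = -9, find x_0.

-2

Let x_0 = y.
x_2 = -21 - 3y
x_3 = -42 - 9y
x_4 = -63 - 18y
x_5 = -63 - 27y
So -63 - 27y = -9, giving y = -2.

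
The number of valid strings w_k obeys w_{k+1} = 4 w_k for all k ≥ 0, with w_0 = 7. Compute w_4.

w_1 = 4(7) = 28
w_2 = 4(28) = 112
w_3 = 4(112) = 448
w_4 = 4(448) = 1792

1792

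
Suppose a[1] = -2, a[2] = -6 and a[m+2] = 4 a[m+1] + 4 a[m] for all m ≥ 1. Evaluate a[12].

a[3] = 4*(-6) + 4*(-2) = -32
a[4] = 4*(-32) + 4*(-6) = -152
a[5] = 4*(-152) + 4*(-32) = -736
a[6] = 4*(-736) + 4*(-152) = -3552
a[7] = 4*(-3552) + 4*(-736) = -17152
a[8] = 4*(-17152) + 4*(-3552) = -82816
a[9] = 4*(-82816) + 4*(-17152) = -399872
a[10] = 4*(-399872) + 4*(-82816) = -1930752
a[11] = 4*(-1930752) + 4*(-399872) = -9322496
a[12] = 4*(-9322496) + 4*(-1930752) = -45012992

-45012992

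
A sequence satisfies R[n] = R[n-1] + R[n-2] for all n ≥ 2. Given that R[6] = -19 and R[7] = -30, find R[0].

-7

Rearranging, R[n-2] = R[n] - R[n-1].
R[5] = -30 - (-19) = -11
R[4] = -19 - (-11) = -8
R[3] = -11 - (-8) = -3
R[2] = -8 - (-3) = -5
R[1] = -3 - (-5) = 2
R[0] = -5 - 2 = -7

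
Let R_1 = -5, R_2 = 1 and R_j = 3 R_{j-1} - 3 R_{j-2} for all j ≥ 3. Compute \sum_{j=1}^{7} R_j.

443

R_3 = 3·1 - 3·(-5) = 18
R_4 = 3·18 - 3·1 = 51
R_5 = 3·51 - 3·18 = 99
R_6 = 3·99 - 3·51 = 144
R_7 = 3·144 - 3·99 = 135
Sum = (-5) + 1 + 18 + 51 + 99 + 144 + 135 = 443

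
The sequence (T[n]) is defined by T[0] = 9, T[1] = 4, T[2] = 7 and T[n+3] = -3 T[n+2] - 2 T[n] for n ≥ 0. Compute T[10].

114853

T[3] = -3(7) - 2(9) = -39
T[4] = -3(-39) - 2(4) = 109
T[5] = -3(109) - 2(7) = -341
T[6] = -3(-341) - 2(-39) = 1101
T[7] = -3(1101) - 2(109) = -3521
T[8] = -3(-3521) - 2(-341) = 11245
T[9] = -3(11245) - 2(1101) = -35937
T[10] = -3(-35937) - 2(-3521) = 114853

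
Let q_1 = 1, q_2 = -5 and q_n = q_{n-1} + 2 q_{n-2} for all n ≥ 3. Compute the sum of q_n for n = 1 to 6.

q_3 = (-5) + 2·1 = -3
q_4 = (-3) + 2·(-5) = -13
q_5 = (-13) + 2·(-3) = -19
q_6 = (-19) + 2·(-13) = -45
Sum = 1 + (-5) + (-3) + (-13) + (-19) + (-45) = -84

-84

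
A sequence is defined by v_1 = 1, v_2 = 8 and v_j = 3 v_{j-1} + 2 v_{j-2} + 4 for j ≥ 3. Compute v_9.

63562

v_3 = 3*8 + 2*1 + 4 = 30
v_4 = 3*30 + 2*8 + 4 = 110
v_5 = 3*110 + 2*30 + 4 = 394
v_6 = 3*394 + 2*110 + 4 = 1406
v_7 = 3*1406 + 2*394 + 4 = 5010
v_8 = 3*5010 + 2*1406 + 4 = 17846
v_9 = 3*17846 + 2*5010 + 4 = 63562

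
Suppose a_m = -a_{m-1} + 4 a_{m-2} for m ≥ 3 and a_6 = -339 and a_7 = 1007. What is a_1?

7

Rearranging, a_{m-2} = (a_m + a_{m-1}) / 4.
a_5 = (1007 + (-339)) / 4 = 668/4 = 167
a_4 = (-339 + 167) / 4 = -172/4 = -43
a_3 = (167 + (-43)) / 4 = 124/4 = 31
a_2 = (-43 + 31) / 4 = -12/4 = -3
a_1 = (31 + (-3)) / 4 = 28/4 = 7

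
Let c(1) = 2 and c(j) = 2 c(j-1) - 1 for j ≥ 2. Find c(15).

The fixed point is -1/(1 - 2) = 1, so c(j) - 1 = 2(c(j-1) - 1).
Hence c(j) = 1·2^{j-1} + 1.
c(15) = 1·2^{14} + 1 = 1·16384 + 1 = 16385.

16385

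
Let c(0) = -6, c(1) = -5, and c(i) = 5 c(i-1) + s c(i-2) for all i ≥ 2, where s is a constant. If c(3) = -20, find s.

-3

c(2) = -25 - 6s
c(3) = -125 - 35s
So -125 - 35s = -20, giving s = -3.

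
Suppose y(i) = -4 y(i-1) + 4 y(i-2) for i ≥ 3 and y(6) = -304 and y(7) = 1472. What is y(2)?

1

Rearranging, y(i-2) = (y(i) + 4 y(i-1)) / 4.
y(5) = (1472 + 4·(-304)) / 4 = 256/4 = 64
y(4) = (-304 + 4·64) / 4 = -48/4 = -12
y(3) = (64 + 4·(-12)) / 4 = 16/4 = 4
y(2) = (-12 + 4·4) / 4 = 4/4 = 1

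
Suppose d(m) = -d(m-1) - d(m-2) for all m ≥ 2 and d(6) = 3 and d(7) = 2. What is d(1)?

Rearranging, d(m-2) = -(d(m) + d(m-1)).
d(5) = -(2 + 3) = -5
d(4) = -(3 + (-5)) = 2
d(3) = -(-5 + 2) = 3
d(2) = -(2 + 3) = -5
d(1) = -(3 + (-5)) = 2

2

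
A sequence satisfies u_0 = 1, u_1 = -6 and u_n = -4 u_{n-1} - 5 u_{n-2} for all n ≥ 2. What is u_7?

394

u_2 = -4*(-6) - 5*1 = 19
u_3 = -4*19 - 5*(-6) = -46
u_4 = -4*(-46) - 5*19 = 89
u_5 = -4*89 - 5*(-46) = -126
u_6 = -4*(-126) - 5*89 = 59
u_7 = -4*59 - 5*(-126) = 394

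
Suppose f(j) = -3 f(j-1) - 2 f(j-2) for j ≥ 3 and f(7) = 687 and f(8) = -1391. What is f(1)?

-6

Rearranging, f(j-2) = (f(j) + 3 f(j-1)) / -2.
f(6) = (-1391 + 3(687)) / -2 = 670/-2 = -335
f(5) = (687 + 3(-335)) / -2 = -318/-2 = 159
f(4) = (-335 + 3(159)) / -2 = 142/-2 = -71
f(3) = (159 + 3(-71)) / -2 = -54/-2 = 27
f(2) = (-71 + 3(27)) / -2 = 10/-2 = -5
f(1) = (27 + 3(-5)) / -2 = 12/-2 = -6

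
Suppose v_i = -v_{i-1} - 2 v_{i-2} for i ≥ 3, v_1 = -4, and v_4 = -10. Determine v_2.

2

Let v_2 = x.
v_3 = 8 - x
v_4 = -8 - x
So -8 - x = -10, giving x = 2.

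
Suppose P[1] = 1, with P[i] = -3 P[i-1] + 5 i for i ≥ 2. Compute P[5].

P[2] = -3*1 + 10 = 7
P[3] = -3*7 + 15 = -6
P[4] = -3*(-6) + 20 = 38
P[5] = -3*38 + 25 = -89

-89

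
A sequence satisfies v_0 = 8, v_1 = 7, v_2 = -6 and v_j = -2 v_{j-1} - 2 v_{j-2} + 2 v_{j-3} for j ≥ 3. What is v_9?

v_3 = -2*(-6) - 2*7 + 2*8 = 14
v_4 = -2*14 - 2*(-6) + 2*7 = -2
v_5 = -2*(-2) - 2*14 + 2*(-6) = -36
v_6 = -2*(-36) - 2*(-2) + 2*14 = 104
v_7 = -2*104 - 2*(-36) + 2*(-2) = -140
v_8 = -2*(-140) - 2*104 + 2*(-36) = 0
v_9 = -2*0 - 2*(-140) + 2*104 = 488

488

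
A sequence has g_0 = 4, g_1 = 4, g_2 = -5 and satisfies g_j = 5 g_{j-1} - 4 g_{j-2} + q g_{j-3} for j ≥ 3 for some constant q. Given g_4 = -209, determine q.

-1

g_3 = -41 + 4q
g_4 = -185 + 24q
So -185 + 24q = -209, giving q = -1.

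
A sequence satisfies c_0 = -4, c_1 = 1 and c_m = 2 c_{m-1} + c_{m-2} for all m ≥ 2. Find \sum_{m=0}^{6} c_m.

c_2 = 2·1 + (-4) = -2
c_3 = 2·(-2) + 1 = -3
c_4 = 2·(-3) + (-2) = -8
c_5 = 2·(-8) + (-3) = -19
c_6 = 2·(-19) + (-8) = -46
Sum = (-4) + 1 + (-2) + (-3) + (-8) + (-19) + (-46) = -81

-81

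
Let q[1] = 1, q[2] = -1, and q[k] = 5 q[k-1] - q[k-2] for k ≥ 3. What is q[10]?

-350981

q[3] = 5(-1) - 1 = -6
q[4] = 5(-6) - (-1) = -29
q[5] = 5(-29) - (-6) = -139
q[6] = 5(-139) - (-29) = -666
q[7] = 5(-666) - (-139) = -3191
q[8] = 5(-3191) - (-666) = -15289
q[9] = 5(-15289) - (-3191) = -73254
q[10] = 5(-73254) - (-15289) = -350981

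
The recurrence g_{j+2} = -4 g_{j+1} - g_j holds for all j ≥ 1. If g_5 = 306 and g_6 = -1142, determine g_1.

2

Rearranging, g_{j-2} = -(g_j + 4 g_{j-1}).
g_4 = -(-1142 + 4*306) = -82
g_3 = -(306 + 4*(-82)) = 22
g_2 = -(-82 + 4*22) = -6
g_1 = -(22 + 4*(-6)) = 2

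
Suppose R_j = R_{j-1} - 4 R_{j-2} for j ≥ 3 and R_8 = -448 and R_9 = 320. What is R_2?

-4

Rearranging, R_{j-2} = (R_j - R_{j-1}) / -4.
R_7 = (320 - (-448)) / -4 = 768/-4 = -192
R_6 = (-448 - (-192)) / -4 = -256/-4 = 64
R_5 = (-192 - 64) / -4 = -256/-4 = 64
R_4 = (64 - 64) / -4 = 0/-4 = 0
R_3 = (64 - 0) / -4 = 64/-4 = -16
R_2 = (0 - (-16)) / -4 = 16/-4 = -4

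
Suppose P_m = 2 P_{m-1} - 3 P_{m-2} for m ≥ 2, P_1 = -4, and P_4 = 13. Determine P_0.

1

Let P_0 = w.
P_2 = -8 - 3w
P_3 = -4 - 6w
P_4 = 16 - 3w
So 16 - 3w = 13, giving w = 1.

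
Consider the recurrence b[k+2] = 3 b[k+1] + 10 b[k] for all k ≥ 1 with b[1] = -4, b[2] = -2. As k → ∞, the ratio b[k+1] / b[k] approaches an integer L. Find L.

The characteristic equation is r^2 - 3r - 10 = 0, which factors as (r - 5)(r + 2) = 0.
So the roots are 5 and -2. Since |5| > |-2| and the coefficient of 5^k is non-zero, the ratio tends to 5.

5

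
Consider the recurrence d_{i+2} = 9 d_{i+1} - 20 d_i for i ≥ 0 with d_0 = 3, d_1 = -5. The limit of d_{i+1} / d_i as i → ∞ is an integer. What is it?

The characteristic equation is r^2 - 9r + 20 = 0, which factors as (r - 5)(r - 4) = 0.
So the roots are 5 and 4. Since |5| > |4| and the coefficient of 5^i is non-zero, the ratio tends to 5.

5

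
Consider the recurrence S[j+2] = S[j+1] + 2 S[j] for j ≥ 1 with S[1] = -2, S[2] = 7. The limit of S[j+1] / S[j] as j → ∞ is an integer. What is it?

The characteristic equation is r^2 - r - 2 = 0, which factors as (r - 2)(r + 1) = 0.
So the roots are 2 and -1. Since |2| > |-1| and the coefficient of 2^j is non-zero, the ratio tends to 2.

2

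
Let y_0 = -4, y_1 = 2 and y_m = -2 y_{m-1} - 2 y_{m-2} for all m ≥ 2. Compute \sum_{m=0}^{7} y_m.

30

y_2 = -2*2 - 2*(-4) = 4
y_3 = -2*4 - 2*2 = -12
y_4 = -2*(-12) - 2*4 = 16
y_5 = -2*16 - 2*(-12) = -8
y_6 = -2*(-8) - 2*16 = -16
y_7 = -2*(-16) - 2*(-8) = 48
Sum = (-4) + 2 + 4 + (-12) + 16 + (-8) + (-16) + 48 = 30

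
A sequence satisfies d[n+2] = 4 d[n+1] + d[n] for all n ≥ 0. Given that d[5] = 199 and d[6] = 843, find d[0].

7

Rearranging, d[n-2] = d[n] - 4 d[n-1].
d[4] = 843 - 4*199 = 47
d[3] = 199 - 4*47 = 11
d[2] = 47 - 4*11 = 3
d[1] = 11 - 4*3 = -1
d[0] = 3 - 4*(-1) = 7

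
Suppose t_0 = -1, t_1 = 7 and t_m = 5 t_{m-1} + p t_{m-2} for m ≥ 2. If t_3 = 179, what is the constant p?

2

t_2 = 35 - p
t_3 = 175 + 2p
So 175 + 2p = 179, giving p = 2.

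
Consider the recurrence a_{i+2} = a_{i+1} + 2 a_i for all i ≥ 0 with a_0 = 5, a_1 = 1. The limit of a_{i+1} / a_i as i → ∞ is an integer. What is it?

2

The characteristic equation is r^2 - r - 2 = 0, which factors as (r - 2)(r + 1) = 0.
So the roots are 2 and -1. Since |2| > |-1| and the coefficient of 2^i is non-zero, the ratio tends to 2.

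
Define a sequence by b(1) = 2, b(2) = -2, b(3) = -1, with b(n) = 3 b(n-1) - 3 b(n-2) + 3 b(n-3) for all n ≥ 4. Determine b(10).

b(4) = 3*(-1) - 3*(-2) + 3*2 = 9
b(5) = 3*9 - 3*(-1) + 3*(-2) = 24
b(6) = 3*24 - 3*9 + 3*(-1) = 42
b(7) = 3*42 - 3*24 + 3*9 = 81
b(8) = 3*81 - 3*42 + 3*24 = 189
b(9) = 3*189 - 3*81 + 3*42 = 450
b(10) = 3*450 - 3*189 + 3*81 = 1026

1026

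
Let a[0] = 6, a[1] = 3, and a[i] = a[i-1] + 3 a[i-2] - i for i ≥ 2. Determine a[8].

1933

a[2] = 3 + 3*6 - 2 = 19
a[3] = 19 + 3*3 - 3 = 25
a[4] = 25 + 3*19 - 4 = 78
a[5] = 78 + 3*25 - 5 = 148
a[6] = 148 + 3*78 - 6 = 376
a[7] = 376 + 3*148 - 7 = 813
a[8] = 813 + 3*376 - 8 = 1933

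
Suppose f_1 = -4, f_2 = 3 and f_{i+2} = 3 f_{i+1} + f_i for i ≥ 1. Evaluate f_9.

7025

f_3 = 3·3 + (-4) = 5
f_4 = 3·5 + 3 = 18
f_5 = 3·18 + 5 = 59
f_6 = 3·59 + 18 = 195
f_7 = 3·195 + 59 = 644
f_8 = 3·644 + 195 = 2127
f_9 = 3·2127 + 644 = 7025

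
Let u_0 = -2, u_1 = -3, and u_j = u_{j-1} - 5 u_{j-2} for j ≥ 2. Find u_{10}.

-6173

u_2 = (-3) - 5*(-2) = 7
u_3 = 7 - 5*(-3) = 22
u_4 = 22 - 5*7 = -13
u_5 = (-13) - 5*22 = -123
u_6 = (-123) - 5*(-13) = -58
u_7 = (-58) - 5*(-123) = 557
u_8 = 557 - 5*(-58) = 847
u_9 = 847 - 5*557 = -1938
u_{10} = (-1938) - 5*847 = -6173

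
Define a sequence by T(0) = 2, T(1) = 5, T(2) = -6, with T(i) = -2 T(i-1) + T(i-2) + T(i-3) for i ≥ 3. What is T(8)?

T(3) = -2*(-6) + 5 + 2 = 19
T(4) = -2*19 + (-6) + 5 = -39
T(5) = -2*(-39) + 19 + (-6) = 91
T(6) = -2*91 + (-39) + 19 = -202
T(7) = -2*(-202) + 91 + (-39) = 456
T(8) = -2*456 + (-202) + 91 = -1023

-1023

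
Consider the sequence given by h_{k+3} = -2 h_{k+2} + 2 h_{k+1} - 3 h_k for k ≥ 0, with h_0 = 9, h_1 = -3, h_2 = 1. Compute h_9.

-19691

h_3 = -2(1) + 2(-3) - 3(9) = -35
h_4 = -2(-35) + 2(1) - 3(-3) = 81
h_5 = -2(81) + 2(-35) - 3(1) = -235
h_6 = -2(-235) + 2(81) - 3(-35) = 737
h_7 = -2(737) + 2(-235) - 3(81) = -2187
h_8 = -2(-2187) + 2(737) - 3(-235) = 6553
h_9 = -2(6553) + 2(-2187) - 3(737) = -19691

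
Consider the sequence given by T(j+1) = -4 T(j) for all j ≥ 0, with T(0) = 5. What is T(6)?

T(1) = -4·5 = -20
T(2) = -4·(-20) = 80
T(3) = -4·80 = -320
T(4) = -4·(-320) = 1280
T(5) = -4·1280 = -5120
T(6) = -4·(-5120) = 20480

20480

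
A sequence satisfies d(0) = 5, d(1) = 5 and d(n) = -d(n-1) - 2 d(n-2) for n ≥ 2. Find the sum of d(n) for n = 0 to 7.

d(2) = -5 - 2*5 = -15
d(3) = -(-15) - 2*5 = 5
d(4) = -5 - 2*(-15) = 25
d(5) = -25 - 2*5 = -35
d(6) = -(-35) - 2*25 = -15
d(7) = -(-15) - 2*(-35) = 85
Sum = 5 + 5 + (-15) + 5 + 25 + (-35) + (-15) + 85 = 60

60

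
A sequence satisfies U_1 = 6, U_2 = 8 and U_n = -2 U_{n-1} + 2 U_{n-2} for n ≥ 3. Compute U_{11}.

-24128

U_3 = -2·8 + 2·6 = -4
U_4 = -2·(-4) + 2·8 = 24
U_5 = -2·24 + 2·(-4) = -56
U_6 = -2·(-56) + 2·24 = 160
U_7 = -2·160 + 2·(-56) = -432
U_8 = -2·(-432) + 2·160 = 1184
U_9 = -2·1184 + 2·(-432) = -3232
U_{10} = -2·(-3232) + 2·1184 = 8832
U_{11} = -2·8832 + 2·(-3232) = -24128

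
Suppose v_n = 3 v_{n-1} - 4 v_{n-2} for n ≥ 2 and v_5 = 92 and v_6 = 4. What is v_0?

Rearranging, v_{n-2} = (v_n - 3 v_{n-1}) / -4.
v_4 = (4 - 3(92)) / -4 = -272/-4 = 68
v_3 = (92 - 3(68)) / -4 = -112/-4 = 28
v_2 = (68 - 3(28)) / -4 = -16/-4 = 4
v_1 = (28 - 3(4)) / -4 = 16/-4 = -4
v_0 = (4 - 3(-4)) / -4 = 16/-4 = -4

-4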